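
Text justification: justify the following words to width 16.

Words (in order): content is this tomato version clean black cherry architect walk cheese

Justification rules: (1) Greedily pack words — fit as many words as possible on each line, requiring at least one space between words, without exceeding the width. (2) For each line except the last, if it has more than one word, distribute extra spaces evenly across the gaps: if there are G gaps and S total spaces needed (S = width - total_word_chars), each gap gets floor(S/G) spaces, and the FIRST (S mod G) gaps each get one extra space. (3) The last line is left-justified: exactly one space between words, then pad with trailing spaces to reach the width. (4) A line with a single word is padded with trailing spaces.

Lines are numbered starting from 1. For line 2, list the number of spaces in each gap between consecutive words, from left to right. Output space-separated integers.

Line 1: ['content', 'is', 'this'] (min_width=15, slack=1)
Line 2: ['tomato', 'version'] (min_width=14, slack=2)
Line 3: ['clean', 'black'] (min_width=11, slack=5)
Line 4: ['cherry', 'architect'] (min_width=16, slack=0)
Line 5: ['walk', 'cheese'] (min_width=11, slack=5)

Answer: 3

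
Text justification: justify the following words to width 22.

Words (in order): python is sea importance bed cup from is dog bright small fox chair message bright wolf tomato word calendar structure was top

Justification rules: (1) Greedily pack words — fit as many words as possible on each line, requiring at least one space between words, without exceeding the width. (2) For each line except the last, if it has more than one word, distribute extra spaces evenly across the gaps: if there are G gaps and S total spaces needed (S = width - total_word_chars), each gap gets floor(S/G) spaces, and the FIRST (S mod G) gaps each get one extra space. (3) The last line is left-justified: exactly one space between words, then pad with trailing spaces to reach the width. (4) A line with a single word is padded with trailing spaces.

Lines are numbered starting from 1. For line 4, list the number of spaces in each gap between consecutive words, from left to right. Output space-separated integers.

Line 1: ['python', 'is', 'sea'] (min_width=13, slack=9)
Line 2: ['importance', 'bed', 'cup'] (min_width=18, slack=4)
Line 3: ['from', 'is', 'dog', 'bright'] (min_width=18, slack=4)
Line 4: ['small', 'fox', 'chair'] (min_width=15, slack=7)
Line 5: ['message', 'bright', 'wolf'] (min_width=19, slack=3)
Line 6: ['tomato', 'word', 'calendar'] (min_width=20, slack=2)
Line 7: ['structure', 'was', 'top'] (min_width=17, slack=5)

Answer: 5 4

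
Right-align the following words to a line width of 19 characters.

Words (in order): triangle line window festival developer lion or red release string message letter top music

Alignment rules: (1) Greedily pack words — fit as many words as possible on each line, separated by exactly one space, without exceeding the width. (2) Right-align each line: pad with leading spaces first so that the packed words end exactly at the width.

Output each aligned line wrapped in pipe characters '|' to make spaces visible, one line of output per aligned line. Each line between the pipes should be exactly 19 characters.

Line 1: ['triangle', 'line'] (min_width=13, slack=6)
Line 2: ['window', 'festival'] (min_width=15, slack=4)
Line 3: ['developer', 'lion', 'or'] (min_width=17, slack=2)
Line 4: ['red', 'release', 'string'] (min_width=18, slack=1)
Line 5: ['message', 'letter', 'top'] (min_width=18, slack=1)
Line 6: ['music'] (min_width=5, slack=14)

Answer: |      triangle line|
|    window festival|
|  developer lion or|
| red release string|
| message letter top|
|              music|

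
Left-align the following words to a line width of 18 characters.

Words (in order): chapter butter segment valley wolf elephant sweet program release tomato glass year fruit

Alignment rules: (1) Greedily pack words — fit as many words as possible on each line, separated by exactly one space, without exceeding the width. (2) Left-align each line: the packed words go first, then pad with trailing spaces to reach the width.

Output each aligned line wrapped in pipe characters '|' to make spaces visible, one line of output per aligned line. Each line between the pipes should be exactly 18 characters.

Line 1: ['chapter', 'butter'] (min_width=14, slack=4)
Line 2: ['segment', 'valley'] (min_width=14, slack=4)
Line 3: ['wolf', 'elephant'] (min_width=13, slack=5)
Line 4: ['sweet', 'program'] (min_width=13, slack=5)
Line 5: ['release', 'tomato'] (min_width=14, slack=4)
Line 6: ['glass', 'year', 'fruit'] (min_width=16, slack=2)

Answer: |chapter butter    |
|segment valley    |
|wolf elephant     |
|sweet program     |
|release tomato    |
|glass year fruit  |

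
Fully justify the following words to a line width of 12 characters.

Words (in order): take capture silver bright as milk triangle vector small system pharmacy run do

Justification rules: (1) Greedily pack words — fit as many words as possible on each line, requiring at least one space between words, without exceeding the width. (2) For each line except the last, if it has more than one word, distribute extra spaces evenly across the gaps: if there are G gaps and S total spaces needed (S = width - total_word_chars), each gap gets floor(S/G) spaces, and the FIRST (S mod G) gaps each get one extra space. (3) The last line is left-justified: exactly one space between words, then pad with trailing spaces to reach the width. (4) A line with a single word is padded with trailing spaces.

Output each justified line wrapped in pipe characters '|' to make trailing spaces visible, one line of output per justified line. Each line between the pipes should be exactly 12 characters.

Line 1: ['take', 'capture'] (min_width=12, slack=0)
Line 2: ['silver'] (min_width=6, slack=6)
Line 3: ['bright', 'as'] (min_width=9, slack=3)
Line 4: ['milk'] (min_width=4, slack=8)
Line 5: ['triangle'] (min_width=8, slack=4)
Line 6: ['vector', 'small'] (min_width=12, slack=0)
Line 7: ['system'] (min_width=6, slack=6)
Line 8: ['pharmacy', 'run'] (min_width=12, slack=0)
Line 9: ['do'] (min_width=2, slack=10)

Answer: |take capture|
|silver      |
|bright    as|
|milk        |
|triangle    |
|vector small|
|system      |
|pharmacy run|
|do          |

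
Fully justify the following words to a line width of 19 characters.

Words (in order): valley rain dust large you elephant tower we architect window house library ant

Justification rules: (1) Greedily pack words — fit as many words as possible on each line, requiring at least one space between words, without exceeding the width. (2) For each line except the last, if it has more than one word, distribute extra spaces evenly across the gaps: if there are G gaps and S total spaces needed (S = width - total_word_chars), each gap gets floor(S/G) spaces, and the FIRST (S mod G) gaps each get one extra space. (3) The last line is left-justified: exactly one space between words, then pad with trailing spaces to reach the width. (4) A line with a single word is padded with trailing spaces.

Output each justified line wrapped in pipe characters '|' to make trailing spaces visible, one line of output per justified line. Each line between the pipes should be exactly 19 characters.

Line 1: ['valley', 'rain', 'dust'] (min_width=16, slack=3)
Line 2: ['large', 'you', 'elephant'] (min_width=18, slack=1)
Line 3: ['tower', 'we', 'architect'] (min_width=18, slack=1)
Line 4: ['window', 'house'] (min_width=12, slack=7)
Line 5: ['library', 'ant'] (min_width=11, slack=8)

Answer: |valley   rain  dust|
|large  you elephant|
|tower  we architect|
|window        house|
|library ant        |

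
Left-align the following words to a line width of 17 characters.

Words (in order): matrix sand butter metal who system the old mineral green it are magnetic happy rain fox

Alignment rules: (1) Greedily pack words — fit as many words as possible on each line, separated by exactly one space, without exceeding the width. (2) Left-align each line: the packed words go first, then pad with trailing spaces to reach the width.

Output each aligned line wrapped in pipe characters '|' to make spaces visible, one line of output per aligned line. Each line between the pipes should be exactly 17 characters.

Answer: |matrix sand      |
|butter metal who |
|system the old   |
|mineral green it |
|are magnetic     |
|happy rain fox   |

Derivation:
Line 1: ['matrix', 'sand'] (min_width=11, slack=6)
Line 2: ['butter', 'metal', 'who'] (min_width=16, slack=1)
Line 3: ['system', 'the', 'old'] (min_width=14, slack=3)
Line 4: ['mineral', 'green', 'it'] (min_width=16, slack=1)
Line 5: ['are', 'magnetic'] (min_width=12, slack=5)
Line 6: ['happy', 'rain', 'fox'] (min_width=14, slack=3)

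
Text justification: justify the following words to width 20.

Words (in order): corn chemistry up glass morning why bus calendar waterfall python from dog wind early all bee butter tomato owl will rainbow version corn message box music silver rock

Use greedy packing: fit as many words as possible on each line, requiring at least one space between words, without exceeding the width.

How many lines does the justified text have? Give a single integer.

Answer: 10

Derivation:
Line 1: ['corn', 'chemistry', 'up'] (min_width=17, slack=3)
Line 2: ['glass', 'morning', 'why'] (min_width=17, slack=3)
Line 3: ['bus', 'calendar'] (min_width=12, slack=8)
Line 4: ['waterfall', 'python'] (min_width=16, slack=4)
Line 5: ['from', 'dog', 'wind', 'early'] (min_width=19, slack=1)
Line 6: ['all', 'bee', 'butter'] (min_width=14, slack=6)
Line 7: ['tomato', 'owl', 'will'] (min_width=15, slack=5)
Line 8: ['rainbow', 'version', 'corn'] (min_width=20, slack=0)
Line 9: ['message', 'box', 'music'] (min_width=17, slack=3)
Line 10: ['silver', 'rock'] (min_width=11, slack=9)
Total lines: 10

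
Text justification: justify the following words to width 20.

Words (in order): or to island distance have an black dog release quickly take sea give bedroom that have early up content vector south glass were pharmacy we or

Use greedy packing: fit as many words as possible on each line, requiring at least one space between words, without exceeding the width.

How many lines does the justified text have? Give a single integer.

Answer: 9

Derivation:
Line 1: ['or', 'to', 'island'] (min_width=12, slack=8)
Line 2: ['distance', 'have', 'an'] (min_width=16, slack=4)
Line 3: ['black', 'dog', 'release'] (min_width=17, slack=3)
Line 4: ['quickly', 'take', 'sea'] (min_width=16, slack=4)
Line 5: ['give', 'bedroom', 'that'] (min_width=17, slack=3)
Line 6: ['have', 'early', 'up'] (min_width=13, slack=7)
Line 7: ['content', 'vector', 'south'] (min_width=20, slack=0)
Line 8: ['glass', 'were', 'pharmacy'] (min_width=19, slack=1)
Line 9: ['we', 'or'] (min_width=5, slack=15)
Total lines: 9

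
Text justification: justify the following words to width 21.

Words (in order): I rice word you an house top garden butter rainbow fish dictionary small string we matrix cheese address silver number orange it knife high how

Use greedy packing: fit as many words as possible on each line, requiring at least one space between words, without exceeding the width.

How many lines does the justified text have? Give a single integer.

Answer: 8

Derivation:
Line 1: ['I', 'rice', 'word', 'you', 'an'] (min_width=18, slack=3)
Line 2: ['house', 'top', 'garden'] (min_width=16, slack=5)
Line 3: ['butter', 'rainbow', 'fish'] (min_width=19, slack=2)
Line 4: ['dictionary', 'small'] (min_width=16, slack=5)
Line 5: ['string', 'we', 'matrix'] (min_width=16, slack=5)
Line 6: ['cheese', 'address', 'silver'] (min_width=21, slack=0)
Line 7: ['number', 'orange', 'it'] (min_width=16, slack=5)
Line 8: ['knife', 'high', 'how'] (min_width=14, slack=7)
Total lines: 8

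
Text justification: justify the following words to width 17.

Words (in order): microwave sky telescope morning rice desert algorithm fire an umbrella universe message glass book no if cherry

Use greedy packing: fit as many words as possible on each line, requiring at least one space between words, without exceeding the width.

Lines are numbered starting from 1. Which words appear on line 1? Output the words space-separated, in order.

Line 1: ['microwave', 'sky'] (min_width=13, slack=4)
Line 2: ['telescope', 'morning'] (min_width=17, slack=0)
Line 3: ['rice', 'desert'] (min_width=11, slack=6)
Line 4: ['algorithm', 'fire', 'an'] (min_width=17, slack=0)
Line 5: ['umbrella', 'universe'] (min_width=17, slack=0)
Line 6: ['message', 'glass'] (min_width=13, slack=4)
Line 7: ['book', 'no', 'if', 'cherry'] (min_width=17, slack=0)

Answer: microwave sky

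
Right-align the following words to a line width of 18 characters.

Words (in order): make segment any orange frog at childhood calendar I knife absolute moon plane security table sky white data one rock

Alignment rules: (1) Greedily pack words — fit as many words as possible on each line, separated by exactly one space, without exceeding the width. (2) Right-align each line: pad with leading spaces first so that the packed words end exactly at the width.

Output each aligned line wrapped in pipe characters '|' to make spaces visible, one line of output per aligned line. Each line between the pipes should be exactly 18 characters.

Answer: |  make segment any|
|    orange frog at|
|childhood calendar|
|  I knife absolute|
|        moon plane|
|security table sky|
|    white data one|
|              rock|

Derivation:
Line 1: ['make', 'segment', 'any'] (min_width=16, slack=2)
Line 2: ['orange', 'frog', 'at'] (min_width=14, slack=4)
Line 3: ['childhood', 'calendar'] (min_width=18, slack=0)
Line 4: ['I', 'knife', 'absolute'] (min_width=16, slack=2)
Line 5: ['moon', 'plane'] (min_width=10, slack=8)
Line 6: ['security', 'table', 'sky'] (min_width=18, slack=0)
Line 7: ['white', 'data', 'one'] (min_width=14, slack=4)
Line 8: ['rock'] (min_width=4, slack=14)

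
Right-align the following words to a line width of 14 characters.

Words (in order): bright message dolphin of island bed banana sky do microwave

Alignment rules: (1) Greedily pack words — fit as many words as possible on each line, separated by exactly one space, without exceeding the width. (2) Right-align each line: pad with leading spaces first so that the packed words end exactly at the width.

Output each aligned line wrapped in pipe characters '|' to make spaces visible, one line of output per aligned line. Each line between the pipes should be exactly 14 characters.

Answer: |bright message|
|    dolphin of|
|    island bed|
| banana sky do|
|     microwave|

Derivation:
Line 1: ['bright', 'message'] (min_width=14, slack=0)
Line 2: ['dolphin', 'of'] (min_width=10, slack=4)
Line 3: ['island', 'bed'] (min_width=10, slack=4)
Line 4: ['banana', 'sky', 'do'] (min_width=13, slack=1)
Line 5: ['microwave'] (min_width=9, slack=5)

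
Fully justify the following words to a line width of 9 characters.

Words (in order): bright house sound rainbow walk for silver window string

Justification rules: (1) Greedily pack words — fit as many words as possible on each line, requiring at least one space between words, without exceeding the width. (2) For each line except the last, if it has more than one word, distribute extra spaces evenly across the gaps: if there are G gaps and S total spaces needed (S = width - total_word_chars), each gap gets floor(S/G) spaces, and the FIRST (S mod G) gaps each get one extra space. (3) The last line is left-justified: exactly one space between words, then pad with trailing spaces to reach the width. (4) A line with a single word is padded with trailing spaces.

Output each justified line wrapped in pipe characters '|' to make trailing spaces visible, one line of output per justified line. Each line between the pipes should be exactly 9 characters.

Line 1: ['bright'] (min_width=6, slack=3)
Line 2: ['house'] (min_width=5, slack=4)
Line 3: ['sound'] (min_width=5, slack=4)
Line 4: ['rainbow'] (min_width=7, slack=2)
Line 5: ['walk', 'for'] (min_width=8, slack=1)
Line 6: ['silver'] (min_width=6, slack=3)
Line 7: ['window'] (min_width=6, slack=3)
Line 8: ['string'] (min_width=6, slack=3)

Answer: |bright   |
|house    |
|sound    |
|rainbow  |
|walk  for|
|silver   |
|window   |
|string   |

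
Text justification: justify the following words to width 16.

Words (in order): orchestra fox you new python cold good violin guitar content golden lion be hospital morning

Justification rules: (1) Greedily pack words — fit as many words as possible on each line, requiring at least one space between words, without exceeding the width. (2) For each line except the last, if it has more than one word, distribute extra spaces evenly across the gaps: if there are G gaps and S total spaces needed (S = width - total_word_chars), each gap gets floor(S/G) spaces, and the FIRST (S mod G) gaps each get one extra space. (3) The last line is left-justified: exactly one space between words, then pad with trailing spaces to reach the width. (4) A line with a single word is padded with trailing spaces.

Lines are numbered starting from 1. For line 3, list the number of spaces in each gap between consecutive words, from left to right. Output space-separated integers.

Answer: 1 1

Derivation:
Line 1: ['orchestra', 'fox'] (min_width=13, slack=3)
Line 2: ['you', 'new', 'python'] (min_width=14, slack=2)
Line 3: ['cold', 'good', 'violin'] (min_width=16, slack=0)
Line 4: ['guitar', 'content'] (min_width=14, slack=2)
Line 5: ['golden', 'lion', 'be'] (min_width=14, slack=2)
Line 6: ['hospital', 'morning'] (min_width=16, slack=0)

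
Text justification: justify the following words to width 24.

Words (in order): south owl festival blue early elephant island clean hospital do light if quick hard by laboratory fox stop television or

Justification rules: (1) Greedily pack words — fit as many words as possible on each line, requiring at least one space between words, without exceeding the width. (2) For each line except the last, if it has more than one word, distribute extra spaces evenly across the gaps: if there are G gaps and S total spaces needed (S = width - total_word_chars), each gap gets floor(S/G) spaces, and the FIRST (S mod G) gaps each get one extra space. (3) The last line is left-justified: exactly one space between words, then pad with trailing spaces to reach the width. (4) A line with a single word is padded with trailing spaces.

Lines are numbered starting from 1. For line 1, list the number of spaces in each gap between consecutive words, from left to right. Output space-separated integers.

Line 1: ['south', 'owl', 'festival', 'blue'] (min_width=23, slack=1)
Line 2: ['early', 'elephant', 'island'] (min_width=21, slack=3)
Line 3: ['clean', 'hospital', 'do', 'light'] (min_width=23, slack=1)
Line 4: ['if', 'quick', 'hard', 'by'] (min_width=16, slack=8)
Line 5: ['laboratory', 'fox', 'stop'] (min_width=19, slack=5)
Line 6: ['television', 'or'] (min_width=13, slack=11)

Answer: 2 1 1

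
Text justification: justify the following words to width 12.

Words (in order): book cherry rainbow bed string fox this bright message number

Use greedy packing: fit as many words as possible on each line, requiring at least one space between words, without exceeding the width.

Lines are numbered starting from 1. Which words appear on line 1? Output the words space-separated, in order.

Answer: book cherry

Derivation:
Line 1: ['book', 'cherry'] (min_width=11, slack=1)
Line 2: ['rainbow', 'bed'] (min_width=11, slack=1)
Line 3: ['string', 'fox'] (min_width=10, slack=2)
Line 4: ['this', 'bright'] (min_width=11, slack=1)
Line 5: ['message'] (min_width=7, slack=5)
Line 6: ['number'] (min_width=6, slack=6)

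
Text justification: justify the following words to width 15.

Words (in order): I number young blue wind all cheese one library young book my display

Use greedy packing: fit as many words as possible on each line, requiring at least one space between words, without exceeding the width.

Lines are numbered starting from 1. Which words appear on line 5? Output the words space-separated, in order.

Answer: book my display

Derivation:
Line 1: ['I', 'number', 'young'] (min_width=14, slack=1)
Line 2: ['blue', 'wind', 'all'] (min_width=13, slack=2)
Line 3: ['cheese', 'one'] (min_width=10, slack=5)
Line 4: ['library', 'young'] (min_width=13, slack=2)
Line 5: ['book', 'my', 'display'] (min_width=15, slack=0)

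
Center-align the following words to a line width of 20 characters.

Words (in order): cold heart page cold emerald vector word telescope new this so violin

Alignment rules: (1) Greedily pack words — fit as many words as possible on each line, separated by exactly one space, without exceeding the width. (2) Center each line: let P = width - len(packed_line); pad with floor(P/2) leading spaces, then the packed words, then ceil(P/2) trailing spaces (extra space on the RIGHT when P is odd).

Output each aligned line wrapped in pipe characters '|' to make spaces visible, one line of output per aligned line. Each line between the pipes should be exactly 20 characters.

Line 1: ['cold', 'heart', 'page', 'cold'] (min_width=20, slack=0)
Line 2: ['emerald', 'vector', 'word'] (min_width=19, slack=1)
Line 3: ['telescope', 'new', 'this'] (min_width=18, slack=2)
Line 4: ['so', 'violin'] (min_width=9, slack=11)

Answer: |cold heart page cold|
|emerald vector word |
| telescope new this |
|     so violin      |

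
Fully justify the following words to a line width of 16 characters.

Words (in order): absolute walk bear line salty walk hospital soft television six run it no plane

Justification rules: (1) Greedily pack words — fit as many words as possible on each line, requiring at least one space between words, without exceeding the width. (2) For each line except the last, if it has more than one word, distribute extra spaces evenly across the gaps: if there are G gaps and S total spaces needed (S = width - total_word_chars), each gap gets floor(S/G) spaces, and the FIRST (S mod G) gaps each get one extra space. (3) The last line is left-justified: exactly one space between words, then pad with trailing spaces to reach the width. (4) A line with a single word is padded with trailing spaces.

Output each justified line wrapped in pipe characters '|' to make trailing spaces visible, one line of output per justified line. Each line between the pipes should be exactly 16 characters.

Answer: |absolute    walk|
|bear  line salty|
|walk    hospital|
|soft  television|
|six  run  it  no|
|plane           |

Derivation:
Line 1: ['absolute', 'walk'] (min_width=13, slack=3)
Line 2: ['bear', 'line', 'salty'] (min_width=15, slack=1)
Line 3: ['walk', 'hospital'] (min_width=13, slack=3)
Line 4: ['soft', 'television'] (min_width=15, slack=1)
Line 5: ['six', 'run', 'it', 'no'] (min_width=13, slack=3)
Line 6: ['plane'] (min_width=5, slack=11)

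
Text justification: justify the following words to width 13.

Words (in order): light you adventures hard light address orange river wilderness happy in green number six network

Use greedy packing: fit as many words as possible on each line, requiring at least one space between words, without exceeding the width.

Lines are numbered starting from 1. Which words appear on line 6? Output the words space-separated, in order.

Answer: wilderness

Derivation:
Line 1: ['light', 'you'] (min_width=9, slack=4)
Line 2: ['adventures'] (min_width=10, slack=3)
Line 3: ['hard', 'light'] (min_width=10, slack=3)
Line 4: ['address'] (min_width=7, slack=6)
Line 5: ['orange', 'river'] (min_width=12, slack=1)
Line 6: ['wilderness'] (min_width=10, slack=3)
Line 7: ['happy', 'in'] (min_width=8, slack=5)
Line 8: ['green', 'number'] (min_width=12, slack=1)
Line 9: ['six', 'network'] (min_width=11, slack=2)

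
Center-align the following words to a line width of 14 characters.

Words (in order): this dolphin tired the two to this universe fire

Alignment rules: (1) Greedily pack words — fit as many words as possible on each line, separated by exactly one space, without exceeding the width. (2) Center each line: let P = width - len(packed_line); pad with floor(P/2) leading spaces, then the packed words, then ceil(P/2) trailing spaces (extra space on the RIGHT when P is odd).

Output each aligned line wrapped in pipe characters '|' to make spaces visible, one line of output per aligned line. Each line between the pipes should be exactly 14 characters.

Answer: | this dolphin |
|tired the two |
|   to this    |
|universe fire |

Derivation:
Line 1: ['this', 'dolphin'] (min_width=12, slack=2)
Line 2: ['tired', 'the', 'two'] (min_width=13, slack=1)
Line 3: ['to', 'this'] (min_width=7, slack=7)
Line 4: ['universe', 'fire'] (min_width=13, slack=1)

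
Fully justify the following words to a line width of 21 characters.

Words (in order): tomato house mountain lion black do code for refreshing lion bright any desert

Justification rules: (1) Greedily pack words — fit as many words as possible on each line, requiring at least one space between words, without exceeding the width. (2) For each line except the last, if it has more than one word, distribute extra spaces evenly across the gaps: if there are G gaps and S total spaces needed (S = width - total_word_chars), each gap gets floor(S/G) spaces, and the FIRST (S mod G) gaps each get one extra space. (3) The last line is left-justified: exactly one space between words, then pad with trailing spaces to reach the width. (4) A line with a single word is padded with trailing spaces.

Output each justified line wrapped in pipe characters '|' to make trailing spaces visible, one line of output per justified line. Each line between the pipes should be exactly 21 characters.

Answer: |tomato house mountain|
|lion  black  do  code|
|for  refreshing  lion|
|bright any desert    |

Derivation:
Line 1: ['tomato', 'house', 'mountain'] (min_width=21, slack=0)
Line 2: ['lion', 'black', 'do', 'code'] (min_width=18, slack=3)
Line 3: ['for', 'refreshing', 'lion'] (min_width=19, slack=2)
Line 4: ['bright', 'any', 'desert'] (min_width=17, slack=4)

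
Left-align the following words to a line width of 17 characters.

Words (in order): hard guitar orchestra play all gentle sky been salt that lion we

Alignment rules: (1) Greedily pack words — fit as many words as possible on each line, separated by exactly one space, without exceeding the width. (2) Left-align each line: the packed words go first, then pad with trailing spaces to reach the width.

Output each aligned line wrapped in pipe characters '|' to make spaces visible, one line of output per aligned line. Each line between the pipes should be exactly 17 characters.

Line 1: ['hard', 'guitar'] (min_width=11, slack=6)
Line 2: ['orchestra', 'play'] (min_width=14, slack=3)
Line 3: ['all', 'gentle', 'sky'] (min_width=14, slack=3)
Line 4: ['been', 'salt', 'that'] (min_width=14, slack=3)
Line 5: ['lion', 'we'] (min_width=7, slack=10)

Answer: |hard guitar      |
|orchestra play   |
|all gentle sky   |
|been salt that   |
|lion we          |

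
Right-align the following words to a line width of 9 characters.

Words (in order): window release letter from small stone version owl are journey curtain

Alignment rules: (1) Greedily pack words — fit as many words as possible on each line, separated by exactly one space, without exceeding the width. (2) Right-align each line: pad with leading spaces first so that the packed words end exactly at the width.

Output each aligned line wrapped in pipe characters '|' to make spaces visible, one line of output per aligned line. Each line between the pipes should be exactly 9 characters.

Line 1: ['window'] (min_width=6, slack=3)
Line 2: ['release'] (min_width=7, slack=2)
Line 3: ['letter'] (min_width=6, slack=3)
Line 4: ['from'] (min_width=4, slack=5)
Line 5: ['small'] (min_width=5, slack=4)
Line 6: ['stone'] (min_width=5, slack=4)
Line 7: ['version'] (min_width=7, slack=2)
Line 8: ['owl', 'are'] (min_width=7, slack=2)
Line 9: ['journey'] (min_width=7, slack=2)
Line 10: ['curtain'] (min_width=7, slack=2)

Answer: |   window|
|  release|
|   letter|
|     from|
|    small|
|    stone|
|  version|
|  owl are|
|  journey|
|  curtain|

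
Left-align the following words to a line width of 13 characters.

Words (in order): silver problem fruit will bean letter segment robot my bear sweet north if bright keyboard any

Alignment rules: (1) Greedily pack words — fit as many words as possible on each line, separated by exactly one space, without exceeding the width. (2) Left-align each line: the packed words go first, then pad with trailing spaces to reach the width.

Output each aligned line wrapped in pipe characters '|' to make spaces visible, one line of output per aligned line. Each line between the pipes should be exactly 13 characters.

Answer: |silver       |
|problem fruit|
|will bean    |
|letter       |
|segment robot|
|my bear sweet|
|north if     |
|bright       |
|keyboard any |

Derivation:
Line 1: ['silver'] (min_width=6, slack=7)
Line 2: ['problem', 'fruit'] (min_width=13, slack=0)
Line 3: ['will', 'bean'] (min_width=9, slack=4)
Line 4: ['letter'] (min_width=6, slack=7)
Line 5: ['segment', 'robot'] (min_width=13, slack=0)
Line 6: ['my', 'bear', 'sweet'] (min_width=13, slack=0)
Line 7: ['north', 'if'] (min_width=8, slack=5)
Line 8: ['bright'] (min_width=6, slack=7)
Line 9: ['keyboard', 'any'] (min_width=12, slack=1)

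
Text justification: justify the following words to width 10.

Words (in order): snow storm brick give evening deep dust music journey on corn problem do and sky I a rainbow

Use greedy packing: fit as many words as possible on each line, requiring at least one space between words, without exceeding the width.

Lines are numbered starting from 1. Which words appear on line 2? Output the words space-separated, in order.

Answer: brick give

Derivation:
Line 1: ['snow', 'storm'] (min_width=10, slack=0)
Line 2: ['brick', 'give'] (min_width=10, slack=0)
Line 3: ['evening'] (min_width=7, slack=3)
Line 4: ['deep', 'dust'] (min_width=9, slack=1)
Line 5: ['music'] (min_width=5, slack=5)
Line 6: ['journey', 'on'] (min_width=10, slack=0)
Line 7: ['corn'] (min_width=4, slack=6)
Line 8: ['problem', 'do'] (min_width=10, slack=0)
Line 9: ['and', 'sky', 'I'] (min_width=9, slack=1)
Line 10: ['a', 'rainbow'] (min_width=9, slack=1)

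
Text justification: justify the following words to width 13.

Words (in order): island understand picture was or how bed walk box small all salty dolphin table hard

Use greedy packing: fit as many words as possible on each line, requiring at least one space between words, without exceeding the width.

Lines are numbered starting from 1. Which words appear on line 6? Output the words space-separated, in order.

Line 1: ['island'] (min_width=6, slack=7)
Line 2: ['understand'] (min_width=10, slack=3)
Line 3: ['picture', 'was'] (min_width=11, slack=2)
Line 4: ['or', 'how', 'bed'] (min_width=10, slack=3)
Line 5: ['walk', 'box'] (min_width=8, slack=5)
Line 6: ['small', 'all'] (min_width=9, slack=4)
Line 7: ['salty', 'dolphin'] (min_width=13, slack=0)
Line 8: ['table', 'hard'] (min_width=10, slack=3)

Answer: small all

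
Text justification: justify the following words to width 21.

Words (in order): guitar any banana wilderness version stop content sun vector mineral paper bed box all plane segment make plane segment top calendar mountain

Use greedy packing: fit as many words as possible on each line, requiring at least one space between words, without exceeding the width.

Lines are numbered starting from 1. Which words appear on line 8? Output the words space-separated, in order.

Line 1: ['guitar', 'any', 'banana'] (min_width=17, slack=4)
Line 2: ['wilderness', 'version'] (min_width=18, slack=3)
Line 3: ['stop', 'content', 'sun'] (min_width=16, slack=5)
Line 4: ['vector', 'mineral', 'paper'] (min_width=20, slack=1)
Line 5: ['bed', 'box', 'all', 'plane'] (min_width=17, slack=4)
Line 6: ['segment', 'make', 'plane'] (min_width=18, slack=3)
Line 7: ['segment', 'top', 'calendar'] (min_width=20, slack=1)
Line 8: ['mountain'] (min_width=8, slack=13)

Answer: mountain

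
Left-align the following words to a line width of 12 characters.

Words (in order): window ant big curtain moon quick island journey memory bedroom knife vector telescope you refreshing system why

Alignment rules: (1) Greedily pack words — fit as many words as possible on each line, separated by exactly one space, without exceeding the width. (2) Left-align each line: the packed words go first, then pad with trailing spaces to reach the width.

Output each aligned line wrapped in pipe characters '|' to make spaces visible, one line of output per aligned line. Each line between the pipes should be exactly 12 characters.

Answer: |window ant  |
|big curtain |
|moon quick  |
|island      |
|journey     |
|memory      |
|bedroom     |
|knife vector|
|telescope   |
|you         |
|refreshing  |
|system why  |

Derivation:
Line 1: ['window', 'ant'] (min_width=10, slack=2)
Line 2: ['big', 'curtain'] (min_width=11, slack=1)
Line 3: ['moon', 'quick'] (min_width=10, slack=2)
Line 4: ['island'] (min_width=6, slack=6)
Line 5: ['journey'] (min_width=7, slack=5)
Line 6: ['memory'] (min_width=6, slack=6)
Line 7: ['bedroom'] (min_width=7, slack=5)
Line 8: ['knife', 'vector'] (min_width=12, slack=0)
Line 9: ['telescope'] (min_width=9, slack=3)
Line 10: ['you'] (min_width=3, slack=9)
Line 11: ['refreshing'] (min_width=10, slack=2)
Line 12: ['system', 'why'] (min_width=10, slack=2)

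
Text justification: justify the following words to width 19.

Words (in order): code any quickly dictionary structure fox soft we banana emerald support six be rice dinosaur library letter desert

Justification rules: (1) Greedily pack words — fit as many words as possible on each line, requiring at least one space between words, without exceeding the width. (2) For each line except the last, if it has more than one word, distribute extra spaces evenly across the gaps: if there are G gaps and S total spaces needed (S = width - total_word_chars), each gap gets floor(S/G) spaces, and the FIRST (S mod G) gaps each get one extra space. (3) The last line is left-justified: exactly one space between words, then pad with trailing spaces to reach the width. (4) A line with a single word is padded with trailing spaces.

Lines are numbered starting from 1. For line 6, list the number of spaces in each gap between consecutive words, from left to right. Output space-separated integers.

Line 1: ['code', 'any', 'quickly'] (min_width=16, slack=3)
Line 2: ['dictionary'] (min_width=10, slack=9)
Line 3: ['structure', 'fox', 'soft'] (min_width=18, slack=1)
Line 4: ['we', 'banana', 'emerald'] (min_width=17, slack=2)
Line 5: ['support', 'six', 'be', 'rice'] (min_width=19, slack=0)
Line 6: ['dinosaur', 'library'] (min_width=16, slack=3)
Line 7: ['letter', 'desert'] (min_width=13, slack=6)

Answer: 4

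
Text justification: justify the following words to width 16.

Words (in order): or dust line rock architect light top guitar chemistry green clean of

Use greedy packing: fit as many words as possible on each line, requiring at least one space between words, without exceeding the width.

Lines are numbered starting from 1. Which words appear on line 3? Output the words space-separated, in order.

Answer: light top guitar

Derivation:
Line 1: ['or', 'dust', 'line'] (min_width=12, slack=4)
Line 2: ['rock', 'architect'] (min_width=14, slack=2)
Line 3: ['light', 'top', 'guitar'] (min_width=16, slack=0)
Line 4: ['chemistry', 'green'] (min_width=15, slack=1)
Line 5: ['clean', 'of'] (min_width=8, slack=8)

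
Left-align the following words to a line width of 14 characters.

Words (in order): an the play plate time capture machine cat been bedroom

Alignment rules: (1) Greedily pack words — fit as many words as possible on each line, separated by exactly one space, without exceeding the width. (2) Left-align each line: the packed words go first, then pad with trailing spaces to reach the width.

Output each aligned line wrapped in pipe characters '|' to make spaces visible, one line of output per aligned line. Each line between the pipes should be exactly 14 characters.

Line 1: ['an', 'the', 'play'] (min_width=11, slack=3)
Line 2: ['plate', 'time'] (min_width=10, slack=4)
Line 3: ['capture'] (min_width=7, slack=7)
Line 4: ['machine', 'cat'] (min_width=11, slack=3)
Line 5: ['been', 'bedroom'] (min_width=12, slack=2)

Answer: |an the play   |
|plate time    |
|capture       |
|machine cat   |
|been bedroom  |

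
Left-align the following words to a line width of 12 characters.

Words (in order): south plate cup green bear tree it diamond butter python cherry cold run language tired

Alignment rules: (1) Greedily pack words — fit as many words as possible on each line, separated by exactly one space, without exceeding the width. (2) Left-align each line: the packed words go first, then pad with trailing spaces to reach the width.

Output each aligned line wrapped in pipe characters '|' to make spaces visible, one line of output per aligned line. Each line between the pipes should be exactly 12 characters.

Line 1: ['south', 'plate'] (min_width=11, slack=1)
Line 2: ['cup', 'green'] (min_width=9, slack=3)
Line 3: ['bear', 'tree', 'it'] (min_width=12, slack=0)
Line 4: ['diamond'] (min_width=7, slack=5)
Line 5: ['butter'] (min_width=6, slack=6)
Line 6: ['python'] (min_width=6, slack=6)
Line 7: ['cherry', 'cold'] (min_width=11, slack=1)
Line 8: ['run', 'language'] (min_width=12, slack=0)
Line 9: ['tired'] (min_width=5, slack=7)

Answer: |south plate |
|cup green   |
|bear tree it|
|diamond     |
|butter      |
|python      |
|cherry cold |
|run language|
|tired       |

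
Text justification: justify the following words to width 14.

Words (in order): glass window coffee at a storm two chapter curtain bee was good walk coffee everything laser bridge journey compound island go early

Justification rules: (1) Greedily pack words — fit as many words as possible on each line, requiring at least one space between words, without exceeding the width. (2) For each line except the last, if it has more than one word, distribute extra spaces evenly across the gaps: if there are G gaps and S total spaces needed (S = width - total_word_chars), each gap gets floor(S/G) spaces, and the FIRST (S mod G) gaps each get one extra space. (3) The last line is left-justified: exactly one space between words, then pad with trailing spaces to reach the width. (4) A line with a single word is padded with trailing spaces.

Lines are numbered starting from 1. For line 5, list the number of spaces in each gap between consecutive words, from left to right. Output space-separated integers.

Answer: 4

Derivation:
Line 1: ['glass', 'window'] (min_width=12, slack=2)
Line 2: ['coffee', 'at', 'a'] (min_width=11, slack=3)
Line 3: ['storm', 'two'] (min_width=9, slack=5)
Line 4: ['chapter'] (min_width=7, slack=7)
Line 5: ['curtain', 'bee'] (min_width=11, slack=3)
Line 6: ['was', 'good', 'walk'] (min_width=13, slack=1)
Line 7: ['coffee'] (min_width=6, slack=8)
Line 8: ['everything'] (min_width=10, slack=4)
Line 9: ['laser', 'bridge'] (min_width=12, slack=2)
Line 10: ['journey'] (min_width=7, slack=7)
Line 11: ['compound'] (min_width=8, slack=6)
Line 12: ['island', 'go'] (min_width=9, slack=5)
Line 13: ['early'] (min_width=5, slack=9)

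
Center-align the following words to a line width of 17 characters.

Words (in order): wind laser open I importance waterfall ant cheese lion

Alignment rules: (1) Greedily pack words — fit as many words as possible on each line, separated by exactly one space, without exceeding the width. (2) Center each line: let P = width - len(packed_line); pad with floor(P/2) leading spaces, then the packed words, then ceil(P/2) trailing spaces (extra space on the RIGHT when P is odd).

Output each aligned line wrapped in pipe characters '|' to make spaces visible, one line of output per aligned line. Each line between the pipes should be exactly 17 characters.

Answer: |wind laser open I|
|   importance    |
|  waterfall ant  |
|   cheese lion   |

Derivation:
Line 1: ['wind', 'laser', 'open', 'I'] (min_width=17, slack=0)
Line 2: ['importance'] (min_width=10, slack=7)
Line 3: ['waterfall', 'ant'] (min_width=13, slack=4)
Line 4: ['cheese', 'lion'] (min_width=11, slack=6)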